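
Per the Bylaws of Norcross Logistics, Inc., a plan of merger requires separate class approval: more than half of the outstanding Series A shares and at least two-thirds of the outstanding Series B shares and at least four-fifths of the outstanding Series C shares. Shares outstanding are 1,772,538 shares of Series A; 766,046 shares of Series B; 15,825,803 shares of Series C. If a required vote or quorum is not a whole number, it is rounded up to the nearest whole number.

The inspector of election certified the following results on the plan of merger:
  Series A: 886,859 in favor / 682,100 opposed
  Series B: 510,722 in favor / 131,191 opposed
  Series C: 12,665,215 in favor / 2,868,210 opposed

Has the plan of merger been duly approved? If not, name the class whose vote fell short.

Series A: a majority of 1772538 is 886270; 886,270 required, 886,859 in favor — approved.
Series B: 2/3 of 766046 = 510697.33, rounded up to 510698; 510,698 required, 510,722 in favor — approved.
Series C: 4/5 of 15825803 = 12660642.40, rounded up to 12660643; 12,660,643 required, 12,665,215 in favor — approved.

Approved — every class gave the required vote.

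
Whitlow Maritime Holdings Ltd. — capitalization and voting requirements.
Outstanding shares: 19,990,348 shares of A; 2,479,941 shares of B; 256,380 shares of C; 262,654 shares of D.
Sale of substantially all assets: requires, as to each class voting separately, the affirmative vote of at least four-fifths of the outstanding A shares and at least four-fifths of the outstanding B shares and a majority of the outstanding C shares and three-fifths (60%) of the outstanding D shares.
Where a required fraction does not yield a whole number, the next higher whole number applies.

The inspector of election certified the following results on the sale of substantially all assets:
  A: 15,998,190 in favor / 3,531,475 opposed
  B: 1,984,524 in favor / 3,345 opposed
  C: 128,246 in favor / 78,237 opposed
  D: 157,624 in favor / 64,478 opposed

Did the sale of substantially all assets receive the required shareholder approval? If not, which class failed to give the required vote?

A: 4/5 of 19990348 = 15992278.40, rounded up to 15992279; 15,992,279 required, 15,998,190 in favor — approved.
B: 4/5 of 2479941 = 1983952.80, rounded up to 1983953; 1,983,953 required, 1,984,524 in favor — approved.
C: a majority of 256380 is 128191; 128,191 required, 128,246 in favor — approved.
D: 3/5 of 262654 = 157592.40, rounded up to 157593; 157,593 required, 157,624 in favor — approved.

Approved — every class gave the required vote.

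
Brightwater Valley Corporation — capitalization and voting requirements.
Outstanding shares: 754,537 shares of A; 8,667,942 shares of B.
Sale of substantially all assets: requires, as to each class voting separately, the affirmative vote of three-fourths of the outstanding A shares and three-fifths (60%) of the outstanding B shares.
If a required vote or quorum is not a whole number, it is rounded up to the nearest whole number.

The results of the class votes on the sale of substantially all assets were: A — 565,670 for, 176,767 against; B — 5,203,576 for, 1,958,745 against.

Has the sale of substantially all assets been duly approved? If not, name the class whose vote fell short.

A: 3/4 of 754537 = 565902.75, rounded up to 565903; 565,903 required, 565,670 in favor — not approved.
B: 3/5 of 8667942 = 5200765.20, rounded up to 5200766; 5,200,766 required, 5,203,576 in favor — approved.

Not approved — the A shares did not give the required vote.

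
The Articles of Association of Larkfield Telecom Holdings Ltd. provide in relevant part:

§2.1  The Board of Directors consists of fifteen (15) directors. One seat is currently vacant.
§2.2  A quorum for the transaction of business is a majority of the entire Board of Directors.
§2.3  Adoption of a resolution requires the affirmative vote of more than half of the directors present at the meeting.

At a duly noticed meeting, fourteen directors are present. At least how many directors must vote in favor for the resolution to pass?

8

The resolution requires a majority of the directors present (14).
A majority of 14 is 8.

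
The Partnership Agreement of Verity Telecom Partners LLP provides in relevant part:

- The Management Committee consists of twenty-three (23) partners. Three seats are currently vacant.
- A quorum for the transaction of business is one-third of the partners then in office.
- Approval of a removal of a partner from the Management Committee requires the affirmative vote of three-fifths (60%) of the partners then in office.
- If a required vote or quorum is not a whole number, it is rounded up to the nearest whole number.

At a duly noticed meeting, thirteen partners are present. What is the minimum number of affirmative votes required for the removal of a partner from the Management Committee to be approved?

The removal of a partner from the Management Committee requires three-fifths of the partners then in office (20).
3/5 of 20 = 12.

12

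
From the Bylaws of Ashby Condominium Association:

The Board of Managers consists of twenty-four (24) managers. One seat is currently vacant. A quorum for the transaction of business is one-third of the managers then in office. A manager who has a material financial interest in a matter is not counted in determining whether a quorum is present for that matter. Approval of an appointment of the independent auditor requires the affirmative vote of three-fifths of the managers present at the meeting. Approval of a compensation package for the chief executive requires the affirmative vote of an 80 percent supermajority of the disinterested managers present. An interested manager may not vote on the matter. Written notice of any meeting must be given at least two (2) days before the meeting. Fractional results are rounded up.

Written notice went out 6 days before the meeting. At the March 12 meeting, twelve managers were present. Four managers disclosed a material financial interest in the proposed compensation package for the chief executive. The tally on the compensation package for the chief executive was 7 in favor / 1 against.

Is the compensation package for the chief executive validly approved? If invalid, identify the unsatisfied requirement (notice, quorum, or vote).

Notice: 6 days given; 2 required (6 ≥ 2). Satisfied.
Quorum: 12 present, but the 4 interested managers do not count, leaving 8. Quorum is 8. Satisfied.
Vote: the compensation package for the chief executive requires four-fifths of the disinterested managers present (12 − 4 = 8). 4/5 of 8 = 6.40, rounded up to 7, so 7 affirmative votes are needed; 7 voted in favor. Satisfied.

Valid — all requirements satisfied.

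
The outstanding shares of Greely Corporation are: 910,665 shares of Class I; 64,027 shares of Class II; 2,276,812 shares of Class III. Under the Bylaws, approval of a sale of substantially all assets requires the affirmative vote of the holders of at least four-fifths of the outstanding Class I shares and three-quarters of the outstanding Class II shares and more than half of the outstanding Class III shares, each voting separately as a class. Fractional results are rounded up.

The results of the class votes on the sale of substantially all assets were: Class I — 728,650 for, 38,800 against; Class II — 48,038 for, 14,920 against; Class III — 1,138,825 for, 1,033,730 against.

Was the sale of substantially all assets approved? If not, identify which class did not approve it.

Class I: 4/5 of 910665 = 728532; 728,532 required, 728,650 in favor — approved.
Class II: 3/4 of 64027 = 48020.25, rounded up to 48021; 48,021 required, 48,038 in favor — approved.
Class III: a majority of 2276812 is 1138407; 1,138,407 required, 1,138,825 in favor — approved.

Approved — every class gave the required vote.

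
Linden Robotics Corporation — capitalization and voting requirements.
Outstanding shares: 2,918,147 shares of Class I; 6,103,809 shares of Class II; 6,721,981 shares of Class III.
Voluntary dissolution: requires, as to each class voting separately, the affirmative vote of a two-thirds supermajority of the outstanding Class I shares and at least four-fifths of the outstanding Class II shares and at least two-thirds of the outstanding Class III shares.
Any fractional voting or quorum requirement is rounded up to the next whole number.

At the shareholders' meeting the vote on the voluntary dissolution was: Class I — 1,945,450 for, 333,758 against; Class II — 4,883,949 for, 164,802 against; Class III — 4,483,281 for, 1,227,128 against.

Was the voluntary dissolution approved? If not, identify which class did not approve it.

Class I: 2/3 of 2918147 = 1945431.33, rounded up to 1945432; 1,945,432 required, 1,945,450 in favor — approved.
Class II: 4/5 of 6103809 = 4883047.20, rounded up to 4883048; 4,883,048 required, 4,883,949 in favor — approved.
Class III: 2/3 of 6721981 = 4481320.67, rounded up to 4481321; 4,481,321 required, 4,483,281 in favor — approved.

Approved — every class gave the required vote.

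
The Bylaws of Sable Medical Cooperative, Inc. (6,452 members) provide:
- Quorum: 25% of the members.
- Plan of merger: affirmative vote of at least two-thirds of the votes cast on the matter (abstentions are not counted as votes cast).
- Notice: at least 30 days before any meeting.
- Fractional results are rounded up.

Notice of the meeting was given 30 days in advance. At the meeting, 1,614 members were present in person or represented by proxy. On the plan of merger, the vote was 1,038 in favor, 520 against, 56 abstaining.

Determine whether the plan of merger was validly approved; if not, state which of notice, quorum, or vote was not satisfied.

Invalid — vote requirement not satisfied.

Notice: 30 days given; 30 required. Satisfied.
Quorum: 25% of 6,452 = 1,613; 1,614 present. Satisfied.
Vote: requires two-thirds of the votes cast (1,614 − 56 abstaining = 1,558); 2/3 of 1558 = 1038.67, rounded up to 1039, so 1,039 needed; 1,038 in favor. Not satisfied.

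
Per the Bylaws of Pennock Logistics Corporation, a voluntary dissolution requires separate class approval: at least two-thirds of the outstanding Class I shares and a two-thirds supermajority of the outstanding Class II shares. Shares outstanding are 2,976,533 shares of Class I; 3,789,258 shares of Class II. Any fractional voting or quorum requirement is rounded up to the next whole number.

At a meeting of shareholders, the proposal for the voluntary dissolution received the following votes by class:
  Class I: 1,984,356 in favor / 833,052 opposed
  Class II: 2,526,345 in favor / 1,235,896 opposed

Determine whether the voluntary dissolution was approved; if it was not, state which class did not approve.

Approved — every class gave the required vote.

Class I: 2/3 of 2976533 = 1984355.33, rounded up to 1984356; 1,984,356 required, 1,984,356 in favor — approved.
Class II: 2/3 of 3789258 = 2526172; 2,526,172 required, 2,526,345 in favor — approved.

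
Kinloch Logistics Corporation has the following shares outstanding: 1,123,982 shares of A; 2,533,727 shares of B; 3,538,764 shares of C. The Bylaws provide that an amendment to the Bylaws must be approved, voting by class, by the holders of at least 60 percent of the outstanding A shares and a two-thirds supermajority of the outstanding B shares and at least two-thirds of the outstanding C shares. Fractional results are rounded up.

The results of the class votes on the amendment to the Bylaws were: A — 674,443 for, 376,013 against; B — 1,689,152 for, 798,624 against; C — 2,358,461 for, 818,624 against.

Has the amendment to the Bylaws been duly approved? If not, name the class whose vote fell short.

A: 3/5 of 1123982 = 674389.20, rounded up to 674390; 674,390 required, 674,443 in favor — approved.
B: 2/3 of 2533727 = 1689151.33, rounded up to 1689152; 1,689,152 required, 1,689,152 in favor — approved.
C: 2/3 of 3538764 = 2359176; 2,359,176 required, 2,358,461 in favor — not approved.

Not approved — the C shares did not give the required vote.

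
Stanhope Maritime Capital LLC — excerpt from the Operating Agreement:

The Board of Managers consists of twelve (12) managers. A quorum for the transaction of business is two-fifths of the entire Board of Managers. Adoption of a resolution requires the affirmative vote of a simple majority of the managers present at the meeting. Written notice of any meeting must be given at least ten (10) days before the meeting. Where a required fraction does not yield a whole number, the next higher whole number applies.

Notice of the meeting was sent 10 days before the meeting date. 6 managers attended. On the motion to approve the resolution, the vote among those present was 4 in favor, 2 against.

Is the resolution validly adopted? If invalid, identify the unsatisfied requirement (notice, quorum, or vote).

Notice: 10 days given; 10 required (10 ≥ 10). Satisfied.
Quorum: 6 present; quorum is 5. Satisfied.
Vote: the resolution requires a majority of the managers present (6). A majority of 6 is 4, so 4 affirmative votes are needed; 4 voted in favor. Satisfied.

Valid — all requirements satisfied.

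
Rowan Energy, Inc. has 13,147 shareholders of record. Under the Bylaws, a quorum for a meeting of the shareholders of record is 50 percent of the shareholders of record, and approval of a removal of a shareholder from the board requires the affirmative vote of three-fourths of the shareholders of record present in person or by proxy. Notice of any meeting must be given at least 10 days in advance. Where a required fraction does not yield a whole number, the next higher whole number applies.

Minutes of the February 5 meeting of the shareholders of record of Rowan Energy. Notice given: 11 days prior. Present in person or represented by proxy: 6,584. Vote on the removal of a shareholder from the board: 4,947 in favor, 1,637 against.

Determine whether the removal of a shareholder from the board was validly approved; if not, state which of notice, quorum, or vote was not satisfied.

Notice: 11 days given; 10 required. Satisfied.
Quorum: 50% of 13,147 = 6,573.50, rounded up to 6,574; 6,584 present. Satisfied.
Vote: requires three-fourths of those present (6,584); 3/4 of 6584 = 4938, so 4,938 needed; 4,947 in favor. Satisfied.

Valid — all requirements satisfied.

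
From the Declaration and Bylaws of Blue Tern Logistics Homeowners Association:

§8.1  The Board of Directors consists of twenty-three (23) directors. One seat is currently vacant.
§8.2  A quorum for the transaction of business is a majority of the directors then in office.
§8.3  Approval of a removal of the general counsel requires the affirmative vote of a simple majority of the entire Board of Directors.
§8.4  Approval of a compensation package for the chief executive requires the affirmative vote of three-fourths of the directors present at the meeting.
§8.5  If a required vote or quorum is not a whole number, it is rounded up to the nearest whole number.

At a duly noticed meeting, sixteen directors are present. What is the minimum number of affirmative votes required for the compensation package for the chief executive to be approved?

The compensation package for the chief executive requires three-fourths of the directors present (16).
3/4 of 16 = 12.

12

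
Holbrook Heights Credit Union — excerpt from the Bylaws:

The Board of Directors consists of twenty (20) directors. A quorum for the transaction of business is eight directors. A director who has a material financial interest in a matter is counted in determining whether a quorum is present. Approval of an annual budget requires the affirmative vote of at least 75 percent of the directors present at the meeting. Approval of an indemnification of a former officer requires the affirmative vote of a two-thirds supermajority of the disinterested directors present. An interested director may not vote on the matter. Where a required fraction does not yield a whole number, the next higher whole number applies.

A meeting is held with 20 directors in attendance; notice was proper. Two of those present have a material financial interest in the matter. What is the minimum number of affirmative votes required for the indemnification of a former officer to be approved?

12

The indemnification of a former officer requires two-thirds of the disinterested directors present (20 − 2 = 18).
2/3 of 18 = 12.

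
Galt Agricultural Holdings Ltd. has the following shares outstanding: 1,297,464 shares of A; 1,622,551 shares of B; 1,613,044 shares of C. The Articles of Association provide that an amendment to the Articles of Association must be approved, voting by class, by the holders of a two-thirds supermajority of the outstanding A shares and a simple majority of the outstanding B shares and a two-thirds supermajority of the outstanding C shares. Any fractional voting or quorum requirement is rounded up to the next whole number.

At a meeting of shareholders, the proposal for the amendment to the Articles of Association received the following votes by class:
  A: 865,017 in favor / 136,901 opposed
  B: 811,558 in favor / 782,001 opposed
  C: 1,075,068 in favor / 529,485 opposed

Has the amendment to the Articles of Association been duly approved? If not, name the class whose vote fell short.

Not approved — the C shares did not give the required vote.

A: 2/3 of 1297464 = 864976; 864,976 required, 865,017 in favor — approved.
B: a majority of 1622551 is 811276; 811,276 required, 811,558 in favor — approved.
C: 2/3 of 1613044 = 1075362.67, rounded up to 1075363; 1,075,363 required, 1,075,068 in favor — not approved.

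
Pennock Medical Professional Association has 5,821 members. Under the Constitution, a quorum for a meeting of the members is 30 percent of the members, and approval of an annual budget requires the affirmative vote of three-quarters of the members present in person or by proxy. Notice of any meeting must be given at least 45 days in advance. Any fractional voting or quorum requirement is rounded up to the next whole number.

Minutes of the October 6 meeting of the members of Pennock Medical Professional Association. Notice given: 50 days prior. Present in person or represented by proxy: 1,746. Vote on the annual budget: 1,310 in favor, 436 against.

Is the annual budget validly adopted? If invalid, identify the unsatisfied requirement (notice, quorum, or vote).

Notice: 50 days given; 45 required. Satisfied.
Quorum: 30% of 5,821 = 1,746.30, rounded up to 1,747; 1,746 present. Not satisfied.
Vote: requires three-fourths of those present (1,746); 3/4 of 1746 = 1309.50, rounded up to 1310, so 1,310 needed; 1,310 in favor. Satisfied.

Invalid — quorum requirement not satisfied.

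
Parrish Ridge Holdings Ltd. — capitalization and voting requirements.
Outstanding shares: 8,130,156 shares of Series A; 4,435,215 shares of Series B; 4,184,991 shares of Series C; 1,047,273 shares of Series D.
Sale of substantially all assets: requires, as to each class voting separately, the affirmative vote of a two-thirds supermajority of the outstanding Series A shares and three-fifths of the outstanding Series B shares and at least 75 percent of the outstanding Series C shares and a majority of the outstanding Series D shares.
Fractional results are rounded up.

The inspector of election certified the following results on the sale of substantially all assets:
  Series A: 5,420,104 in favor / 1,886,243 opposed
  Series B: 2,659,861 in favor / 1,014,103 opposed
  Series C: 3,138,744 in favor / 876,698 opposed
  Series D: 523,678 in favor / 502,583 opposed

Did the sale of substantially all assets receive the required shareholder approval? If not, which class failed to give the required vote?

Series A: 2/3 of 8130156 = 5420104; 5,420,104 required, 5,420,104 in favor — approved.
Series B: 3/5 of 4435215 = 2661129; 2,661,129 required, 2,659,861 in favor — not approved.
Series C: 3/4 of 4184991 = 3138743.25, rounded up to 3138744; 3,138,744 required, 3,138,744 in favor — approved.
Series D: a majority of 1047273 is 523637; 523,637 required, 523,678 in favor — approved.

Not approved — the Series B shares did not give the required vote.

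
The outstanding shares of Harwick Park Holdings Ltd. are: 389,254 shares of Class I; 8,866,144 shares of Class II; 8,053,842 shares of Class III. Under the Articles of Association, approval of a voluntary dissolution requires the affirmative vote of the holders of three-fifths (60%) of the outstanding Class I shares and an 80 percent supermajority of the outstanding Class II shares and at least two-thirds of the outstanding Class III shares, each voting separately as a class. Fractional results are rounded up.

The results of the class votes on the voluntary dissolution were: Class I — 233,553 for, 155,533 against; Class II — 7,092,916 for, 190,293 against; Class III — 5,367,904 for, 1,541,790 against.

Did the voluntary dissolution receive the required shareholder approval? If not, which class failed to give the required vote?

Class I: 3/5 of 389254 = 233552.40, rounded up to 233553; 233,553 required, 233,553 in favor — approved.
Class II: 4/5 of 8866144 = 7092915.20, rounded up to 7092916; 7,092,916 required, 7,092,916 in favor — approved.
Class III: 2/3 of 8053842 = 5369228; 5,369,228 required, 5,367,904 in favor — not approved.

Not approved — the Class III shares did not give the required vote.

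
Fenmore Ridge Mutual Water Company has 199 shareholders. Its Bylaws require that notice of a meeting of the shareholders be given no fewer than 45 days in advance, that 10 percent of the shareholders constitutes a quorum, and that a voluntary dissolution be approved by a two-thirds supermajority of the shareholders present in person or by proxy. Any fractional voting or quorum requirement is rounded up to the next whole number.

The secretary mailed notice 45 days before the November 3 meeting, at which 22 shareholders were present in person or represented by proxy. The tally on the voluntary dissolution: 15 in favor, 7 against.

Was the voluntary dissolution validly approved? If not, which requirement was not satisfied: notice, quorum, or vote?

Notice: 45 days given; 45 required. Satisfied.
Quorum: 10% of 199 = 19.90, rounded up to 20; 22 present. Satisfied.
Vote: requires two-thirds of those present (22); 2/3 of 22 = 14.67, rounded up to 15, so 15 needed; 15 in favor. Satisfied.

Valid — all requirements satisfied.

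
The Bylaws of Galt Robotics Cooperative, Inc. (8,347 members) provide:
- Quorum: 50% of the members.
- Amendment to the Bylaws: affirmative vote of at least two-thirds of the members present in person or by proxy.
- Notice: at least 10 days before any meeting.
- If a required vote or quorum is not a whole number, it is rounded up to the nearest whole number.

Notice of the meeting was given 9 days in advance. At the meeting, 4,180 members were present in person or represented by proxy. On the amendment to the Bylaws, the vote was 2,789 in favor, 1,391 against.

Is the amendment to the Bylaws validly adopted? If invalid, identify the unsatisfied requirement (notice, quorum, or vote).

Notice: 9 days given; 10 required. Not satisfied.
Quorum: 50% of 8,347 = 4,173.50, rounded up to 4,174; 4,180 present. Satisfied.
Vote: requires two-thirds of those present (4,180); 2/3 of 4180 = 2786.67, rounded up to 2787, so 2,787 needed; 2,789 in favor. Satisfied.

Invalid — notice requirement not satisfied.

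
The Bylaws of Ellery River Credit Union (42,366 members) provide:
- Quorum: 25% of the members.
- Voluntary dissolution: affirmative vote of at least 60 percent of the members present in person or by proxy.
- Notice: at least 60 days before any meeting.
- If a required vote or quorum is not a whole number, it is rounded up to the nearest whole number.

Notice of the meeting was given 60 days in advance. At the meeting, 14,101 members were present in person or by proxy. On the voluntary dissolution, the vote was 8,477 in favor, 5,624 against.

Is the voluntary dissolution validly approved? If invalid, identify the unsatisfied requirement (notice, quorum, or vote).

Notice: 60 days given; 60 required. Satisfied.
Quorum: 25% of 42,366 = 10,591.50, rounded up to 10,592; 14,101 present. Satisfied.
Vote: requires three-fifths of those present (14,101); 3/5 of 14101 = 8460.60, rounded up to 8461, so 8,461 needed; 8,477 in favor. Satisfied.

Valid — all requirements satisfied.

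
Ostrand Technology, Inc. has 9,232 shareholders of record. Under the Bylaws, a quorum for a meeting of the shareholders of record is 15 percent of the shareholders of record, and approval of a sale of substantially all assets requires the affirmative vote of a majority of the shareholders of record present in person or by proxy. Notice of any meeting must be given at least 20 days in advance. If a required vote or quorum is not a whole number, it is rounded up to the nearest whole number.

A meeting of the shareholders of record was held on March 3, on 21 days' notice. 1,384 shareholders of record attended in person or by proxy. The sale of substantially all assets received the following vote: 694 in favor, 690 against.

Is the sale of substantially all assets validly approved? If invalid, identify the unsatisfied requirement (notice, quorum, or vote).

Invalid — quorum requirement not satisfied.

Notice: 21 days given; 20 required. Satisfied.
Quorum: 15% of 9,232 = 1,384.80, rounded up to 1,385; 1,384 present. Not satisfied.
Vote: requires a majority of those present (1,384); a majority of 1384 is 693, so 693 needed; 694 in favor. Satisfied.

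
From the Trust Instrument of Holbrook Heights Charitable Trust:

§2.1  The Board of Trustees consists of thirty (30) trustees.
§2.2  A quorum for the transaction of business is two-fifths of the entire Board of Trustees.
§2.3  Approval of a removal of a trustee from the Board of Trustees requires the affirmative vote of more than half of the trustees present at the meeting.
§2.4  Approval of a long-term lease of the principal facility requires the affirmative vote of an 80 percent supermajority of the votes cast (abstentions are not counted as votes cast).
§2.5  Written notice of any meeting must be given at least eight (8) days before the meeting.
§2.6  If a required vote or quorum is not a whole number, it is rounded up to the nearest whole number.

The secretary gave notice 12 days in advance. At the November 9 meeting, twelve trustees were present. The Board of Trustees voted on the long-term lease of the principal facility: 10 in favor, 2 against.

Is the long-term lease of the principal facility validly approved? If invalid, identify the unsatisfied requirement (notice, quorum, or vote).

Valid — all requirements satisfied.

Notice: 12 days given; 8 required (12 ≥ 8). Satisfied.
Quorum: 12 present; quorum is 12. Satisfied.
Vote: the long-term lease of the principal facility requires four-fifths of the votes cast (12). 4/5 of 12 = 9.60, rounded up to 10, so 10 affirmative votes are needed; 10 voted in favor. Satisfied.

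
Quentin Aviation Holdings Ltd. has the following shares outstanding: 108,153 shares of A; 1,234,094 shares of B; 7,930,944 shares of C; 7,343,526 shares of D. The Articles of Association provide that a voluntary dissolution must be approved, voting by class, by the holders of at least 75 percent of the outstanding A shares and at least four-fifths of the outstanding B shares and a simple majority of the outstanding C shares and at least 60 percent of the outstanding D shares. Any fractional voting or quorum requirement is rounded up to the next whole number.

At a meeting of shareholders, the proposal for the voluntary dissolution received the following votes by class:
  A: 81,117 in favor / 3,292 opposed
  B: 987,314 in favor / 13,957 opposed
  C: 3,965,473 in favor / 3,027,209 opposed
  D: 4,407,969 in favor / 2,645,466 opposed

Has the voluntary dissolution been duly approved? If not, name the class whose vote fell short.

Approved — every class gave the required vote.

A: 3/4 of 108153 = 81114.75, rounded up to 81115; 81,115 required, 81,117 in favor — approved.
B: 4/5 of 1234094 = 987275.20, rounded up to 987276; 987,276 required, 987,314 in favor — approved.
C: a majority of 7930944 is 3965473; 3,965,473 required, 3,965,473 in favor — approved.
D: 3/5 of 7343526 = 4406115.60, rounded up to 4406116; 4,406,116 required, 4,407,969 in favor — approved.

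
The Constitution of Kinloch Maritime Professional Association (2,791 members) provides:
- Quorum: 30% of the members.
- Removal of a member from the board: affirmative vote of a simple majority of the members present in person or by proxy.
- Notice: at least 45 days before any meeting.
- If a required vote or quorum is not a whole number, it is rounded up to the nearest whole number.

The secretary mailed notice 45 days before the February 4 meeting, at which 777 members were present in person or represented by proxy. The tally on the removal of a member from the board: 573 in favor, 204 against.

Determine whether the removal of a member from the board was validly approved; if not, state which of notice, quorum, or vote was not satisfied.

Notice: 45 days given; 45 required. Satisfied.
Quorum: 30% of 2,791 = 837.30, rounded up to 838; 777 present. Not satisfied.
Vote: requires a majority of those present (777); a majority of 777 is 389, so 389 needed; 573 in favor. Satisfied.

Invalid — quorum requirement not satisfied.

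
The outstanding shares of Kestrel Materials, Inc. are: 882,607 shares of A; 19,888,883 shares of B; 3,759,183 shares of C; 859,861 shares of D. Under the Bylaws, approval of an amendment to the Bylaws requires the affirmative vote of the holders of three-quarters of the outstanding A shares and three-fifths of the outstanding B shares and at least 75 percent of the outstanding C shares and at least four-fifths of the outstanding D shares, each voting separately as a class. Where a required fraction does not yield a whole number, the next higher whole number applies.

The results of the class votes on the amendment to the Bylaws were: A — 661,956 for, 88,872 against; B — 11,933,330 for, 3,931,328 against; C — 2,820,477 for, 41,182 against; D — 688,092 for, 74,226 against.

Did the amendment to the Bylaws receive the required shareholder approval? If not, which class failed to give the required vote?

Approved — every class gave the required vote.

A: 3/4 of 882607 = 661955.25, rounded up to 661956; 661,956 required, 661,956 in favor — approved.
B: 3/5 of 19888883 = 11933329.80, rounded up to 11933330; 11,933,330 required, 11,933,330 in favor — approved.
C: 3/4 of 3759183 = 2819387.25, rounded up to 2819388; 2,819,388 required, 2,820,477 in favor — approved.
D: 4/5 of 859861 = 687888.80, rounded up to 687889; 687,889 required, 688,092 in favor — approved.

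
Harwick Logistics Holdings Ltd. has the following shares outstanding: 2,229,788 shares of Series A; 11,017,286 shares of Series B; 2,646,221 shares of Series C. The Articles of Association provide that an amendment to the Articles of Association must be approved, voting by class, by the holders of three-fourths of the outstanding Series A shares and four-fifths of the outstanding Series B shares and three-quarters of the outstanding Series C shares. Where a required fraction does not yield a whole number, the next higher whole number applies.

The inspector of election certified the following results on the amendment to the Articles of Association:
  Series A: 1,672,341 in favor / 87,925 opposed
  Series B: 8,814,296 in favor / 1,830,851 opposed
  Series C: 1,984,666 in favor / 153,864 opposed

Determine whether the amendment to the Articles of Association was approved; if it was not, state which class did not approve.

Series A: 3/4 of 2229788 = 1672341; 1,672,341 required, 1,672,341 in favor — approved.
Series B: 4/5 of 11017286 = 8813828.80, rounded up to 8813829; 8,813,829 required, 8,814,296 in favor — approved.
Series C: 3/4 of 2646221 = 1984665.75, rounded up to 1984666; 1,984,666 required, 1,984,666 in favor — approved.

Approved — every class gave the required vote.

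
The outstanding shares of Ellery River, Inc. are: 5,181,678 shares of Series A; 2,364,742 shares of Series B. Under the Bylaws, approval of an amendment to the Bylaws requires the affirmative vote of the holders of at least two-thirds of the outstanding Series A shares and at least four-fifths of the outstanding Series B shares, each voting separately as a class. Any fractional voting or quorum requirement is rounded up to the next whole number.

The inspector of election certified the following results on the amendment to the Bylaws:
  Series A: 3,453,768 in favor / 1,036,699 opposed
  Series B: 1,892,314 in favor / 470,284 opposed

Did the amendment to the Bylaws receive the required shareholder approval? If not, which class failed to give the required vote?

Not approved — the Series A shares did not give the required vote.

Series A: 2/3 of 5181678 = 3454452; 3,454,452 required, 3,453,768 in favor — not approved.
Series B: 4/5 of 2364742 = 1891793.60, rounded up to 1891794; 1,891,794 required, 1,892,314 in favor — approved.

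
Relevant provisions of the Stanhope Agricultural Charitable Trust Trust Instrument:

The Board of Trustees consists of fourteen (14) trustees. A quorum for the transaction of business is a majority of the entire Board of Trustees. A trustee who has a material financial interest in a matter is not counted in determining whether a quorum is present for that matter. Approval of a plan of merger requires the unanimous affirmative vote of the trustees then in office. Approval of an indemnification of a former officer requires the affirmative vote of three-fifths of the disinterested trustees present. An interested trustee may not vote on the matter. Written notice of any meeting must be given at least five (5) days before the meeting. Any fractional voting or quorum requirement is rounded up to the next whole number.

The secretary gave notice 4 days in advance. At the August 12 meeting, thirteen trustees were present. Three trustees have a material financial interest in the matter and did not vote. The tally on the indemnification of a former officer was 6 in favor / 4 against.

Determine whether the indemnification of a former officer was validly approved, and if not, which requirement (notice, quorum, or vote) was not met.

Notice: 4 days given; 5 required (4 < 5). Not satisfied.
Quorum: 13 present, but the 3 interested trustees do not count, leaving 10. Quorum is 8. Satisfied.
Vote: the indemnification of a former officer requires three-fifths of the disinterested trustees present (13 − 3 = 10). 3/5 of 10 = 6, so 6 affirmative votes are needed; 6 voted in favor. Satisfied.

Invalid — notice requirement not satisfied.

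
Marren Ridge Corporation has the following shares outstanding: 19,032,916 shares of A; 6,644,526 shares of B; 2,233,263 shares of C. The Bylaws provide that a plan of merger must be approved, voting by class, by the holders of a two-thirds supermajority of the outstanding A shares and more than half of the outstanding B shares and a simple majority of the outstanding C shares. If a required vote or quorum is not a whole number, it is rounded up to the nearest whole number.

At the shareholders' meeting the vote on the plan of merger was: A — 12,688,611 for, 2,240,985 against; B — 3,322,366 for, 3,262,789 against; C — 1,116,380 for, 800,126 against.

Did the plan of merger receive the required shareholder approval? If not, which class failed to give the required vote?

Not approved — the C shares did not give the required vote.

A: 2/3 of 19032916 = 12688610.67, rounded up to 12688611; 12,688,611 required, 12,688,611 in favor — approved.
B: a majority of 6644526 is 3322264; 3,322,264 required, 3,322,366 in favor — approved.
C: a majority of 2233263 is 1116632; 1,116,632 required, 1,116,380 in favor — not approved.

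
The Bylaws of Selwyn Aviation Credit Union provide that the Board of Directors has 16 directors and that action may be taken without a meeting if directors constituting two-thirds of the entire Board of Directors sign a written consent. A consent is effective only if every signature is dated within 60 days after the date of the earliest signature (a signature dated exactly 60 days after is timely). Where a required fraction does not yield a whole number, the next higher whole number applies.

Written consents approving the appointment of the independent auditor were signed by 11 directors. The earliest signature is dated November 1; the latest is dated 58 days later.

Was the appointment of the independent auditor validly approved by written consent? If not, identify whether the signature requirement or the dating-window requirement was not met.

Effective — both the signature and dating-window requirements are satisfied.

Signatures required: two-thirds of 16 — 2/3 of 16 = 10.67, rounded up to 11, so 11 needed; 11 signed. Sufficient.
Dating window: the latest signature is 58 days after the earliest; the limit is 60 days. Within the window.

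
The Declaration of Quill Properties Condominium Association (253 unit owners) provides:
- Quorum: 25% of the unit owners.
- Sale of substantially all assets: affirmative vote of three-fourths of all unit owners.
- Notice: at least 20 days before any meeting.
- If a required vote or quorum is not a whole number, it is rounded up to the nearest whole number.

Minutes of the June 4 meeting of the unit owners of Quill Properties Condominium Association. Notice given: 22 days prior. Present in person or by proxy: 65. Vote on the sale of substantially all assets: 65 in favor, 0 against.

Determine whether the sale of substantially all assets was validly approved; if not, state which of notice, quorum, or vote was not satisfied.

Notice: 22 days given; 20 required. Satisfied.
Quorum: 25% of 253 = 63.25, rounded up to 64; 65 present. Satisfied.
Vote: requires three-fourths of all unit owners (253); 3/4 of 253 = 189.75, rounded up to 190, so 190 needed; 65 in favor. Not satisfied.

Invalid — vote requirement not satisfied.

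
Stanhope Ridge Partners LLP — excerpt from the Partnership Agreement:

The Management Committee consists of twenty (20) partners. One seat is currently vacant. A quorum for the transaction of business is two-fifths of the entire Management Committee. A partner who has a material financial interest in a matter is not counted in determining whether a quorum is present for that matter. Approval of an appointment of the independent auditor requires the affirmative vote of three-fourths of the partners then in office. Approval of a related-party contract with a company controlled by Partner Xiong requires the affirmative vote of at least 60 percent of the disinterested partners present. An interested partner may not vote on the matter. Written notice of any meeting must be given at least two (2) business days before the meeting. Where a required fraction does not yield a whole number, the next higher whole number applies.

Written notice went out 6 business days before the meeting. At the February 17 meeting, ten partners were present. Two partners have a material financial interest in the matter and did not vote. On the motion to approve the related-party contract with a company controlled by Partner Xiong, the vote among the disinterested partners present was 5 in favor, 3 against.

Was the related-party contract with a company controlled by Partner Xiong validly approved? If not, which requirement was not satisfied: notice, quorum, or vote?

Notice: 6 business days given; 2 required (6 ≥ 2). Satisfied.
Quorum: 10 present, but the 2 interested partners do not count, leaving 8. Quorum is 8. Satisfied.
Vote: the related-party contract with a company controlled by Partner Xiong requires three-fifths of the disinterested partners present (10 − 2 = 8). 3/5 of 8 = 4.80, rounded up to 5, so 5 affirmative votes are needed; 5 voted in favor. Satisfied.

Valid — all requirements satisfied.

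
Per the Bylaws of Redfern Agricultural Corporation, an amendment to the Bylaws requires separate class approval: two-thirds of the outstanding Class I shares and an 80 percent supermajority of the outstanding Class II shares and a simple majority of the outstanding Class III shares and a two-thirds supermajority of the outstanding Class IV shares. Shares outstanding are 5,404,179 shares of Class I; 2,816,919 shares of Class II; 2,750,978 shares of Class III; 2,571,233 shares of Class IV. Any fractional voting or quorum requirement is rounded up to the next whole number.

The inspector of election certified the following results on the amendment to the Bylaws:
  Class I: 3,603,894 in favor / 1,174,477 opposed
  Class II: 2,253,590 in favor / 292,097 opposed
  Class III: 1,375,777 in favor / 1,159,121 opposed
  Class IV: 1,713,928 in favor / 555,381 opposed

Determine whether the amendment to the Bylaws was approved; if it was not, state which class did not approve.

Class I: 2/3 of 5404179 = 3602786; 3,602,786 required, 3,603,894 in favor — approved.
Class II: 4/5 of 2816919 = 2253535.20, rounded up to 2253536; 2,253,536 required, 2,253,590 in favor — approved.
Class III: a majority of 2750978 is 1375490; 1,375,490 required, 1,375,777 in favor — approved.
Class IV: 2/3 of 2571233 = 1714155.33, rounded up to 1714156; 1,714,156 required, 1,713,928 in favor — not approved.

Not approved — the Class IV shares did not give the required vote.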